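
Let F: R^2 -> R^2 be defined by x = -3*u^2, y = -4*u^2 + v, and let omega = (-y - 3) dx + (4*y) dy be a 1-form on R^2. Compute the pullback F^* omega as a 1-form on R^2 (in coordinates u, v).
F^* omega = (2*u*(52*u^2 - 13*v + 9)) du + (-16*u^2 + 4*v) dv

Using F^*(f dg) = (f ∘ F) d(g ∘ F), substitute each coordinate x_i by F_i(u, v) in f_i, and replace dx_i by d F_i = (∂F_i/∂u) du + (∂F_i/∂v) dv.
  For the x component: f_1(F) = 4*u^2 - v - 3; d F_1 = (-6*u) du + (0) dv
  For the y component: f_2(F) = -16*u^2 + 4*v; d F_2 = (-8*u) du + (1) dv
Combining and collecting du, dv coefficients:
  coeff of du: 2*u*(52*u^2 - 13*v + 9)
  coeff of dv: -16*u^2 + 4*v
F^* omega = (2*u*(52*u^2 - 13*v + 9)) du + (-16*u^2 + 4*v) dv.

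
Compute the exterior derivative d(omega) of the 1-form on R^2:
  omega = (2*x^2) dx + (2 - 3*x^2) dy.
d(omega) = (-6*x) dx ∧ dy

For a 1-form omega = sum_i f_i dx_i, the exterior derivative is
  d(omega) = sum_{i < j} (∂f_j/∂x_i - ∂f_i/∂x_j) dx_i ∧ dx_j.
  coefficient of dx ∧ dy: ∂f_2/∂x - ∂f_1/∂y = ∂(2 - 3*x^2)/∂x - ∂(2*x^2)/∂y = -6*x
Assembling: d(omega) = (-6*x) dx ∧ dy.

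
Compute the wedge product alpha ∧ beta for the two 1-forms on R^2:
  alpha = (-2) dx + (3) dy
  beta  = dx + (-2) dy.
alpha ∧ beta = (1) dx ∧ dy

Distribute the wedge, using dx_i ∧ dx_j = -dx_j ∧ dx_i and dx_i ∧ dx_i = 0. For each pair (i, j) with i < j, the coefficient of dx_i ∧ dx_j in alpha ∧ beta is (alpha_i * beta_j - alpha_j * beta_i). Collecting: alpha ∧ beta = (1) dx ∧ dy.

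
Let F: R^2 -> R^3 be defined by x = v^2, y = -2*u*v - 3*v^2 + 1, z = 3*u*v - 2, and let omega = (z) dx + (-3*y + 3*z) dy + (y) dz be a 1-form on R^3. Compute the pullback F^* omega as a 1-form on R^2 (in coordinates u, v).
F^* omega = (3*v*(-12*u*v - 9*v^2 + 7)) du + (-36*u^2*v - 111*u*v^2 + 21*u - 54*v^3 + 50*v) dv

Using F^*(f dg) = (f ∘ F) d(g ∘ F), substitute each coordinate x_i by F_i(u, v) in f_i, and replace dx_i by d F_i = (∂F_i/∂u) du + (∂F_i/∂v) dv.
  For the x component: f_1(F) = 3*u*v - 2; d F_1 = (0) du + (2*v) dv
  For the y component: f_2(F) = 15*u*v + 9*v^2 - 9; d F_2 = (-2*v) du + (-2*u - 6*v) dv
  For the z component: f_3(F) = -2*u*v - 3*v^2 + 1; d F_3 = (3*v) du + (3*u) dv
Combining and collecting du, dv coefficients:
  coeff of du: 3*v*(-12*u*v - 9*v^2 + 7)
  coeff of dv: -36*u^2*v - 111*u*v^2 + 21*u - 54*v^3 + 50*v
F^* omega = (3*v*(-12*u*v - 9*v^2 + 7)) du + (-36*u^2*v - 111*u*v^2 + 21*u - 54*v^3 + 50*v) dv.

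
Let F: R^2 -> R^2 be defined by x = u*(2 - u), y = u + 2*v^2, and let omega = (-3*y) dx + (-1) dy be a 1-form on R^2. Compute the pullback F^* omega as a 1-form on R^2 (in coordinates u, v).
F^* omega = (6*u^2 + 12*u*v^2 - 6*u - 12*v^2 - 1) du + (-4*v) dv

Using F^*(f dg) = (f ∘ F) d(g ∘ F), substitute each coordinate x_i by F_i(u, v) in f_i, and replace dx_i by d F_i = (∂F_i/∂u) du + (∂F_i/∂v) dv.
  For the x component: f_1(F) = -3*u - 6*v^2; d F_1 = (2 - 2*u) du + (0) dv
  For the y component: f_2(F) = -1; d F_2 = (1) du + (4*v) dv
Combining and collecting du, dv coefficients:
  coeff of du: 6*u^2 + 12*u*v^2 - 6*u - 12*v^2 - 1
  coeff of dv: -4*v
F^* omega = (6*u^2 + 12*u*v^2 - 6*u - 12*v^2 - 1) du + (-4*v) dv.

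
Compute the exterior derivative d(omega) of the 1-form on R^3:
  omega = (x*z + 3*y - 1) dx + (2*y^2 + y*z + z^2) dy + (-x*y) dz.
d(omega) = (-3) dx ∧ dy + (-x - y) dx ∧ dz + (-x - y - 2*z) dy ∧ dz

For a 1-form omega = sum_i f_i dx_i, the exterior derivative is
  d(omega) = sum_{i < j} (∂f_j/∂x_i - ∂f_i/∂x_j) dx_i ∧ dx_j.
  coefficient of dx ∧ dy: ∂f_2/∂x - ∂f_1/∂y = ∂(2*y^2 + y*z + z^2)/∂x - ∂(x*z + 3*y - 1)/∂y = -3
  coefficient of dx ∧ dz: ∂f_3/∂x - ∂f_1/∂z = ∂(-x*y)/∂x - ∂(x*z + 3*y - 1)/∂z = -x - y
  coefficient of dy ∧ dz: ∂f_3/∂y - ∂f_2/∂z = ∂(-x*y)/∂y - ∂(2*y^2 + y*z + z^2)/∂z = -x - y - 2*z
Assembling: d(omega) = (-3) dx ∧ dy + (-x - y) dx ∧ dz + (-x - y - 2*z) dy ∧ dz.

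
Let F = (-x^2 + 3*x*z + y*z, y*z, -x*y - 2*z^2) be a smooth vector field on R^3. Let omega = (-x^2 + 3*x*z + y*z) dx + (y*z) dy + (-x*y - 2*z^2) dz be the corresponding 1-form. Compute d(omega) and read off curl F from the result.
d(omega) = (-x - y) dy ∧ dz + (3*x + 2*y) dz ∧ dx + (-z) dx ∧ dy; curl F = (-x - y, 3*x + 2*y, -z)

d omega = sum_{i<j} (∂f_j/∂x_i - ∂f_i/∂x_j) dx_i ∧ dx_j. Under the identification (dy ∧ dz, dz ∧ dx, dx ∧ dy) ↔ (e_x, e_y, e_z), the coefficients are exactly the components of curl F. Compute:
  ∂R/∂y - ∂Q/∂z = (-x) - (y) = -x - y
  ∂P/∂z - ∂R/∂x = (3*x + y) - (-y) = 3*x + 2*y
  ∂Q/∂x - ∂P/∂y = (0) - (z) = -z.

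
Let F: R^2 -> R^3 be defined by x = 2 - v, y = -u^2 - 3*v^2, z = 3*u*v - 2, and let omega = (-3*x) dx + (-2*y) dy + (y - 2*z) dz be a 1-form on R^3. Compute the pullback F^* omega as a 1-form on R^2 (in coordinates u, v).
F^* omega = (-4*u^3 - 3*u^2*v - 30*u*v^2 - 9*v^3 + 12*v) du + (-3*u^3 - 30*u^2*v - 9*u*v^2 + 12*u - 36*v^3 - 3*v + 6) dv

Using F^*(f dg) = (f ∘ F) d(g ∘ F), substitute each coordinate x_i by F_i(u, v) in f_i, and replace dx_i by d F_i = (∂F_i/∂u) du + (∂F_i/∂v) dv.
  For the x component: f_1(F) = 3*v - 6; d F_1 = (0) du + (-1) dv
  For the y component: f_2(F) = 2*u^2 + 6*v^2; d F_2 = (-2*u) du + (-6*v) dv
  For the z component: f_3(F) = -u^2 - 6*u*v - 3*v^2 + 4; d F_3 = (3*v) du + (3*u) dv
Combining and collecting du, dv coefficients:
  coeff of du: -4*u^3 - 3*u^2*v - 30*u*v^2 - 9*v^3 + 12*v
  coeff of dv: -3*u^3 - 30*u^2*v - 9*u*v^2 + 12*u - 36*v^3 - 3*v + 6
F^* omega = (-4*u^3 - 3*u^2*v - 30*u*v^2 - 9*v^3 + 12*v) du + (-3*u^3 - 30*u^2*v - 9*u*v^2 + 12*u - 36*v^3 - 3*v + 6) dv.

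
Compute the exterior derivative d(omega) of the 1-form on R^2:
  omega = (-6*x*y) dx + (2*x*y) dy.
d(omega) = (6*x + 2*y) dx ∧ dy

For a 1-form omega = sum_i f_i dx_i, the exterior derivative is
  d(omega) = sum_{i < j} (∂f_j/∂x_i - ∂f_i/∂x_j) dx_i ∧ dx_j.
  coefficient of dx ∧ dy: ∂f_2/∂x - ∂f_1/∂y = ∂(2*x*y)/∂x - ∂(-6*x*y)/∂y = 6*x + 2*y
Assembling: d(omega) = (6*x + 2*y) dx ∧ dy.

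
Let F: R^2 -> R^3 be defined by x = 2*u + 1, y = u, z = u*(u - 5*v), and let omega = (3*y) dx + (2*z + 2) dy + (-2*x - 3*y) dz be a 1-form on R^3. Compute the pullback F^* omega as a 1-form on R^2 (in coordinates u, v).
F^* omega = (-12*u^2 + 25*u*v + 2*u + 10*v + 2) du + (5*u*(7*u + 2)) dv

Using F^*(f dg) = (f ∘ F) d(g ∘ F), substitute each coordinate x_i by F_i(u, v) in f_i, and replace dx_i by d F_i = (∂F_i/∂u) du + (∂F_i/∂v) dv.
  For the x component: f_1(F) = 3*u; d F_1 = (2) du + (0) dv
  For the y component: f_2(F) = 2*u^2 - 10*u*v + 2; d F_2 = (1) du + (0) dv
  For the z component: f_3(F) = -7*u - 2; d F_3 = (2*u - 5*v) du + (-5*u) dv
Combining and collecting du, dv coefficients:
  coeff of du: -12*u^2 + 25*u*v + 2*u + 10*v + 2
  coeff of dv: 5*u*(7*u + 2)
F^* omega = (-12*u^2 + 25*u*v + 2*u + 10*v + 2) du + (5*u*(7*u + 2)) dv.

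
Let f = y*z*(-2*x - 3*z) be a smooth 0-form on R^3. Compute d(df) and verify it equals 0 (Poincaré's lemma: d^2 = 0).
d(df) = 0

Step 1: df = sum_i (∂f/∂x_i) dx_i = (-2*y*z) dx + (z*(-2*x - 3*z)) dy + (2*y*(-x - 3*z)) dz.
Step 2: Apply d again. Using the 1-form formula, the coefficient of dx ∧ dy in d(df) is ∂^2 f/∂x ∂y - ∂^2 f/∂y ∂x = (-2*z) - (-2*z) = 0 (equality of mixed partials for smooth f).
Similarly for dx ∧ dz and dy ∧ dz — all coefficients vanish. So d(df) = 0.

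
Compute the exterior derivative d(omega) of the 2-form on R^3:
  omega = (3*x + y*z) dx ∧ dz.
d(omega) = (-z) dx ∧ dy ∧ dz

For a 2-form omega = sum_{i<j} g_{ij} dx_i ∧ dx_j, the exterior derivative is
  d(omega) = sum_{i<j} d(g_{ij}) ∧ dx_i ∧ dx_j = sum_{i<j, k} (∂g_{ij}/∂x_k) dx_k ∧ dx_i ∧ dx_j.
Expand each term, using dx_k ∧ dx_i ∧ dx_j = sgn(permutation) dx_{(a)} ∧ dx_{(b)} ∧ dx_{(c)} with (a < b < c) sorted:
  d(3*x + y*z) includes (∂/∂y)(3*x + y*z) dy = (z) dy, which multiplied by dx ∧ dz gives (-z) dx ∧ dy ∧ dz
Collecting like 3-forms: d(omega) = (-z) dx ∧ dy ∧ dz.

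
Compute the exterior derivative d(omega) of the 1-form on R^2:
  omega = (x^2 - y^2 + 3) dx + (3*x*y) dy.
d(omega) = (5*y) dx ∧ dy

For a 1-form omega = sum_i f_i dx_i, the exterior derivative is
  d(omega) = sum_{i < j} (∂f_j/∂x_i - ∂f_i/∂x_j) dx_i ∧ dx_j.
  coefficient of dx ∧ dy: ∂f_2/∂x - ∂f_1/∂y = ∂(3*x*y)/∂x - ∂(x^2 - y^2 + 3)/∂y = 5*y
Assembling: d(omega) = (5*y) dx ∧ dy.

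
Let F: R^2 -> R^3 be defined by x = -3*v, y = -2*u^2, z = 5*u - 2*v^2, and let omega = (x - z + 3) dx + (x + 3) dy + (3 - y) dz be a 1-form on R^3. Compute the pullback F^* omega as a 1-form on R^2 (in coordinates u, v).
F^* omega = (10*u^2 + 12*u*v - 12*u + 15) du + (-8*u^2*v + 15*u - 6*v^2 - 3*v - 9) dv

Using F^*(f dg) = (f ∘ F) d(g ∘ F), substitute each coordinate x_i by F_i(u, v) in f_i, and replace dx_i by d F_i = (∂F_i/∂u) du + (∂F_i/∂v) dv.
  For the x component: f_1(F) = -5*u + 2*v^2 - 3*v + 3; d F_1 = (0) du + (-3) dv
  For the y component: f_2(F) = 3 - 3*v; d F_2 = (-4*u) du + (0) dv
  For the z component: f_3(F) = 2*u^2 + 3; d F_3 = (5) du + (-4*v) dv
Combining and collecting du, dv coefficients:
  coeff of du: 10*u^2 + 12*u*v - 12*u + 15
  coeff of dv: -8*u^2*v + 15*u - 6*v^2 - 3*v - 9
F^* omega = (10*u^2 + 12*u*v - 12*u + 15) du + (-8*u^2*v + 15*u - 6*v^2 - 3*v - 9) dv.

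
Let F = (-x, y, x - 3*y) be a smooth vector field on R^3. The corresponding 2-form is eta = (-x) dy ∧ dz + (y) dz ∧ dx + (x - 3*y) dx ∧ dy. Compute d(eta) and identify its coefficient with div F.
d(eta) = (0) dx ∧ dy ∧ dz; div F = 0

For a 2-form in R^3 of the form above, applying d gives a 3-form with coefficient ∂P/∂x + ∂Q/∂y + ∂R/∂z:
  ∂P/∂x = -1
  ∂Q/∂y = 1
  ∂R/∂z = 0
Sum = 0, which is exactly div F.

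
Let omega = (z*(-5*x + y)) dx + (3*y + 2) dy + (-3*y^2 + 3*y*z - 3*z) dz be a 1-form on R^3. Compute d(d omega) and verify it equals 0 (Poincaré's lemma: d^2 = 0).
d(d omega) = 0

Step 1: d omega = sum_{i<j} (∂f_j/∂x_i - ∂f_i/∂x_j) dx_i ∧ dx_j:
  coeff of dx ∧ dy: -z
  coeff of dx ∧ dz: 5*x - y
  coeff of dy ∧ dz: -6*y + 3*z
Step 2: Apply d again to each 2-form coefficient. The only possible 3-form in R^3 is dx ∧ dy ∧ dz, with coefficient
  ∂(coeff of dy∧dz)/∂x - ∂(coeff of dx∧dz)/∂y + ∂(coeff of dx∧dy)/∂z
  = ∂/∂x (-6*y + 3*z) - ∂/∂y (5*x - y) + ∂/∂z (-z).
Each of these terms simplifies to sums of mixed partials that cancel in pairs. The result is 0 (by equality of mixed partials for smooth functions — Schwarz / Clairaut).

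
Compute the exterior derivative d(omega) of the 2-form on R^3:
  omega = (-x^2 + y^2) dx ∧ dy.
d(omega) = 0

For a 2-form omega = sum_{i<j} g_{ij} dx_i ∧ dx_j, the exterior derivative is
  d(omega) = sum_{i<j} d(g_{ij}) ∧ dx_i ∧ dx_j = sum_{i<j, k} (∂g_{ij}/∂x_k) dx_k ∧ dx_i ∧ dx_j.
Expand each term, using dx_k ∧ dx_i ∧ dx_j = sgn(permutation) dx_{(a)} ∧ dx_{(b)} ∧ dx_{(c)} with (a < b < c) sorted:

Collecting like 3-forms: d(omega) = 0.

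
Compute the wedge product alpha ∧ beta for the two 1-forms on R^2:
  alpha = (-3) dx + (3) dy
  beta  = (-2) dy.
alpha ∧ beta = (6) dx ∧ dy

Distribute the wedge, using dx_i ∧ dx_j = -dx_j ∧ dx_i and dx_i ∧ dx_i = 0. For each pair (i, j) with i < j, the coefficient of dx_i ∧ dx_j in alpha ∧ beta is (alpha_i * beta_j - alpha_j * beta_i). Collecting: alpha ∧ beta = (6) dx ∧ dy.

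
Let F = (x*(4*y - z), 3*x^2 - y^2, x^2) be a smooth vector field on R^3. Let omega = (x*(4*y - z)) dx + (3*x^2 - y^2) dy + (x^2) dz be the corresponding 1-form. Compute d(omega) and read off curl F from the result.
d(omega) = (0) dy ∧ dz + (-3*x) dz ∧ dx + (2*x) dx ∧ dy; curl F = (0, -3*x, 2*x)

d omega = sum_{i<j} (∂f_j/∂x_i - ∂f_i/∂x_j) dx_i ∧ dx_j. Under the identification (dy ∧ dz, dz ∧ dx, dx ∧ dy) ↔ (e_x, e_y, e_z), the coefficients are exactly the components of curl F. Compute:
  ∂R/∂y - ∂Q/∂z = (0) - (0) = 0
  ∂P/∂z - ∂R/∂x = (-x) - (2*x) = -3*x
  ∂Q/∂x - ∂P/∂y = (6*x) - (4*x) = 2*x.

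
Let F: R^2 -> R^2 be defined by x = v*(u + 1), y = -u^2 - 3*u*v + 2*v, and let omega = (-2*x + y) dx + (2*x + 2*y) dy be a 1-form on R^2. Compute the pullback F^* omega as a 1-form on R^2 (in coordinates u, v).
F^* omega = (4*u^3 + 13*u^2*v + 7*u*v^2 - 12*u*v - 18*v^2) du + (5*u^3 + 7*u^2*v - 5*u^2 - 31*u*v + 12*v) dv

Using F^*(f dg) = (f ∘ F) d(g ∘ F), substitute each coordinate x_i by F_i(u, v) in f_i, and replace dx_i by d F_i = (∂F_i/∂u) du + (∂F_i/∂v) dv.
  For the x component: f_1(F) = u*(-u - 5*v); d F_1 = (v) du + (u + 1) dv
  For the y component: f_2(F) = -2*u^2 - 4*u*v + 6*v; d F_2 = (-2*u - 3*v) du + (2 - 3*u) dv
Combining and collecting du, dv coefficients:
  coeff of du: 4*u^3 + 13*u^2*v + 7*u*v^2 - 12*u*v - 18*v^2
  coeff of dv: 5*u^3 + 7*u^2*v - 5*u^2 - 31*u*v + 12*v
F^* omega = (4*u^3 + 13*u^2*v + 7*u*v^2 - 12*u*v - 18*v^2) du + (5*u^3 + 7*u^2*v - 5*u^2 - 31*u*v + 12*v) dv.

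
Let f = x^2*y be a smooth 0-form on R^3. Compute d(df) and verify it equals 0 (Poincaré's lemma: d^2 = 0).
d(df) = 0

Step 1: df = sum_i (∂f/∂x_i) dx_i = (2*x*y) dx + (x^2) dy + (0) dz.
Step 2: Apply d again. Using the 1-form formula, the coefficient of dx ∧ dy in d(df) is ∂^2 f/∂x ∂y - ∂^2 f/∂y ∂x = (2*x) - (2*x) = 0 (equality of mixed partials for smooth f).
Similarly for dx ∧ dz and dy ∧ dz — all coefficients vanish. So d(df) = 0.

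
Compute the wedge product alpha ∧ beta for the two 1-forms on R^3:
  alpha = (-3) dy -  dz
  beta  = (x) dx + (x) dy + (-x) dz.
alpha ∧ beta = (3*x) dx ∧ dy + (4*x) dy ∧ dz + (x) dx ∧ dz

Distribute the wedge, using dx_i ∧ dx_j = -dx_j ∧ dx_i and dx_i ∧ dx_i = 0. For each pair (i, j) with i < j, the coefficient of dx_i ∧ dx_j in alpha ∧ beta is (alpha_i * beta_j - alpha_j * beta_i). Collecting: alpha ∧ beta = (3*x) dx ∧ dy + (4*x) dy ∧ dz + (x) dx ∧ dz.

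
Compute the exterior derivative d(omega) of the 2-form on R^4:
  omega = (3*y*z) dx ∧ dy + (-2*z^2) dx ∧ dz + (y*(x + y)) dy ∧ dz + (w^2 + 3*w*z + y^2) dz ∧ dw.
d(omega) = (4*y) dx ∧ dy ∧ dz + (2*y) dy ∧ dz ∧ dw

For a 2-form omega = sum_{i<j} g_{ij} dx_i ∧ dx_j, the exterior derivative is
  d(omega) = sum_{i<j} d(g_{ij}) ∧ dx_i ∧ dx_j = sum_{i<j, k} (∂g_{ij}/∂x_k) dx_k ∧ dx_i ∧ dx_j.
Expand each term, using dx_k ∧ dx_i ∧ dx_j = sgn(permutation) dx_{(a)} ∧ dx_{(b)} ∧ dx_{(c)} with (a < b < c) sorted:
  d(3*y*z) includes (∂/∂z)(3*y*z) dz = (3*y) dz, which multiplied by dx ∧ dy gives (3*y) dx ∧ dy ∧ dz
  d(y*(x + y)) includes (∂/∂x)(y*(x + y)) dx = (y) dx, which multiplied by dy ∧ dz gives (y) dx ∧ dy ∧ dz
  d(w^2 + 3*w*z + y^2) includes (∂/∂y)(w^2 + 3*w*z + y^2) dy = (2*y) dy, which multiplied by dz ∧ dw gives (2*y) dy ∧ dz ∧ dw
Collecting like 3-forms: d(omega) = (4*y) dx ∧ dy ∧ dz + (2*y) dy ∧ dz ∧ dw.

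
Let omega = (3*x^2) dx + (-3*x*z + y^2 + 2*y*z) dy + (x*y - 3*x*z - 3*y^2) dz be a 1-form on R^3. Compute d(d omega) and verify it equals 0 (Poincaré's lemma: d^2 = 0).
d(d omega) = 0

Step 1: d omega = sum_{i<j} (∂f_j/∂x_i - ∂f_i/∂x_j) dx_i ∧ dx_j:
  coeff of dx ∧ dy: -3*z
  coeff of dx ∧ dz: y - 3*z
  coeff of dy ∧ dz: 4*x - 8*y
Step 2: Apply d again to each 2-form coefficient. The only possible 3-form in R^3 is dx ∧ dy ∧ dz, with coefficient
  ∂(coeff of dy∧dz)/∂x - ∂(coeff of dx∧dz)/∂y + ∂(coeff of dx∧dy)/∂z
  = ∂/∂x (4*x - 8*y) - ∂/∂y (y - 3*z) + ∂/∂z (-3*z).
Each of these terms simplifies to sums of mixed partials that cancel in pairs. The result is 0 (by equality of mixed partials for smooth functions — Schwarz / Clairaut).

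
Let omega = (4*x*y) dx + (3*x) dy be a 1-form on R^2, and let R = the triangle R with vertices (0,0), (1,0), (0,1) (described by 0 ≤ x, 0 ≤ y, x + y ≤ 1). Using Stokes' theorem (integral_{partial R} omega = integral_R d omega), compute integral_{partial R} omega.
integral_(partial R) omega = 5/6

Stokes: integral_partial_R omega = integral_R d omega with d omega = (∂Q/∂x - ∂P/∂y) dx ∧ dy.
  ∂Q/∂x = 3
  ∂P/∂y = 4*x
  integrand = ∂Q/∂x - ∂P/∂y = 3 - 4*x.
Integrating over R: integral_0^1 integral_0^{1-x} (3 - 4*x) dy dx = 5/6.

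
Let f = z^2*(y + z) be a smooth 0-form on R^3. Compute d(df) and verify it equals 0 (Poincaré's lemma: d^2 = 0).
d(df) = 0

Step 1: df = sum_i (∂f/∂x_i) dx_i = (0) dx + (z^2) dy + (z*(2*y + 3*z)) dz.
Step 2: Apply d again. Using the 1-form formula, the coefficient of dx ∧ dy in d(df) is ∂^2 f/∂x ∂y - ∂^2 f/∂y ∂x = (0) - (0) = 0 (equality of mixed partials for smooth f).
Similarly for dx ∧ dz and dy ∧ dz — all coefficients vanish. So d(df) = 0.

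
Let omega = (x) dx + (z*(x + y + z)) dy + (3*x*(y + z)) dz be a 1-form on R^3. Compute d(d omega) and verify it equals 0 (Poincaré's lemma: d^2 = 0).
d(d omega) = 0

Step 1: d omega = sum_{i<j} (∂f_j/∂x_i - ∂f_i/∂x_j) dx_i ∧ dx_j:
  coeff of dx ∧ dy: z
  coeff of dx ∧ dz: 3*y + 3*z
  coeff of dy ∧ dz: 2*x - y - 2*z
Step 2: Apply d again to each 2-form coefficient. The only possible 3-form in R^3 is dx ∧ dy ∧ dz, with coefficient
  ∂(coeff of dy∧dz)/∂x - ∂(coeff of dx∧dz)/∂y + ∂(coeff of dx∧dy)/∂z
  = ∂/∂x (2*x - y - 2*z) - ∂/∂y (3*y + 3*z) + ∂/∂z (z).
Each of these terms simplifies to sums of mixed partials that cancel in pairs. The result is 0 (by equality of mixed partials for smooth functions — Schwarz / Clairaut).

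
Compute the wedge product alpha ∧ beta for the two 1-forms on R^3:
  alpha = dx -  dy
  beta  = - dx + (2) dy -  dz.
alpha ∧ beta = (1) dx ∧ dy + (-1) dx ∧ dz + (1) dy ∧ dz

Distribute the wedge, using dx_i ∧ dx_j = -dx_j ∧ dx_i and dx_i ∧ dx_i = 0. For each pair (i, j) with i < j, the coefficient of dx_i ∧ dx_j in alpha ∧ beta is (alpha_i * beta_j - alpha_j * beta_i). Collecting: alpha ∧ beta = (1) dx ∧ dy + (-1) dx ∧ dz + (1) dy ∧ dz.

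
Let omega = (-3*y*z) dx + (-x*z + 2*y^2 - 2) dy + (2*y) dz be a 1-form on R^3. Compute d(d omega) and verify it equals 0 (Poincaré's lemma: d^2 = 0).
d(d omega) = 0

Step 1: d omega = sum_{i<j} (∂f_j/∂x_i - ∂f_i/∂x_j) dx_i ∧ dx_j:
  coeff of dx ∧ dy: 2*z
  coeff of dx ∧ dz: 3*y
  coeff of dy ∧ dz: x + 2
Step 2: Apply d again to each 2-form coefficient. The only possible 3-form in R^3 is dx ∧ dy ∧ dz, with coefficient
  ∂(coeff of dy∧dz)/∂x - ∂(coeff of dx∧dz)/∂y + ∂(coeff of dx∧dy)/∂z
  = ∂/∂x (x + 2) - ∂/∂y (3*y) + ∂/∂z (2*z).
Each of these terms simplifies to sums of mixed partials that cancel in pairs. The result is 0 (by equality of mixed partials for smooth functions — Schwarz / Clairaut).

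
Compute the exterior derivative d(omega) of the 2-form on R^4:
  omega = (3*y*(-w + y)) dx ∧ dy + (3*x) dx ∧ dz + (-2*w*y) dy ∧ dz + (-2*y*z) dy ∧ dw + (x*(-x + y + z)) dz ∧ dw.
d(omega) = (-3*y) dx ∧ dy ∧ dw + (x) dy ∧ dz ∧ dw + (-2*x + y + z) dx ∧ dz ∧ dw

For a 2-form omega = sum_{i<j} g_{ij} dx_i ∧ dx_j, the exterior derivative is
  d(omega) = sum_{i<j} d(g_{ij}) ∧ dx_i ∧ dx_j = sum_{i<j, k} (∂g_{ij}/∂x_k) dx_k ∧ dx_i ∧ dx_j.
Expand each term, using dx_k ∧ dx_i ∧ dx_j = sgn(permutation) dx_{(a)} ∧ dx_{(b)} ∧ dx_{(c)} with (a < b < c) sorted:
  d(3*y*(-w + y)) includes (∂/∂w)(3*y*(-w + y)) dw = (-3*y) dw, which multiplied by dx ∧ dy gives (-3*y) dx ∧ dy ∧ dw
  d(-2*w*y) includes (∂/∂w)(-2*w*y) dw = (-2*y) dw, which multiplied by dy ∧ dz gives (-2*y) dy ∧ dz ∧ dw
  d(-2*y*z) includes (∂/∂z)(-2*y*z) dz = (-2*y) dz, which multiplied by dy ∧ dw gives (2*y) dy ∧ dz ∧ dw
  d(x*(-x + y + z)) includes (∂/∂x)(x*(-x + y + z)) dx = (-2*x + y + z) dx, which multiplied by dz ∧ dw gives (-2*x + y + z) dx ∧ dz ∧ dw
  d(x*(-x + y + z)) includes (∂/∂y)(x*(-x + y + z)) dy = (x) dy, which multiplied by dz ∧ dw gives (x) dy ∧ dz ∧ dw
Collecting like 3-forms: d(omega) = (-3*y) dx ∧ dy ∧ dw + (x) dy ∧ dz ∧ dw + (-2*x + y + z) dx ∧ dz ∧ dw.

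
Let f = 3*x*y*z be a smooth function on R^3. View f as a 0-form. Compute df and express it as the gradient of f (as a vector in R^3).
df = (3*y*z) dx + (3*x*z) dy + (3*x*y) dz; grad f = (3*y*z, 3*x*z, 3*x*y)

For a 0-form f, d f = (∂f/∂x) dx + (∂f/∂y) dy + (∂f/∂z) dz. The components of the vector representation are exactly the entries of grad f in Cartesian coordinates:
  ∂f/∂x = 3*y*z
  ∂f/∂y = 3*x*z
  ∂f/∂z = 3*x*y.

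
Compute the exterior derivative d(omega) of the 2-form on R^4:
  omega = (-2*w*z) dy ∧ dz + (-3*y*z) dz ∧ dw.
d(omega) = (-5*z) dy ∧ dz ∧ dw

For a 2-form omega = sum_{i<j} g_{ij} dx_i ∧ dx_j, the exterior derivative is
  d(omega) = sum_{i<j} d(g_{ij}) ∧ dx_i ∧ dx_j = sum_{i<j, k} (∂g_{ij}/∂x_k) dx_k ∧ dx_i ∧ dx_j.
Expand each term, using dx_k ∧ dx_i ∧ dx_j = sgn(permutation) dx_{(a)} ∧ dx_{(b)} ∧ dx_{(c)} with (a < b < c) sorted:
  d(-2*w*z) includes (∂/∂w)(-2*w*z) dw = (-2*z) dw, which multiplied by dy ∧ dz gives (-2*z) dy ∧ dz ∧ dw
  d(-3*y*z) includes (∂/∂y)(-3*y*z) dy = (-3*z) dy, which multiplied by dz ∧ dw gives (-3*z) dy ∧ dz ∧ dw
Collecting like 3-forms: d(omega) = (-5*z) dy ∧ dz ∧ dw.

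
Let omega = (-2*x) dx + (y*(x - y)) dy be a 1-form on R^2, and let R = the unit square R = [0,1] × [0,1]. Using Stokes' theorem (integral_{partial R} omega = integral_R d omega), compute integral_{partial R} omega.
integral_(partial R) omega = 1/2

Stokes: integral_partial_R omega = integral_R d omega with d omega = (∂Q/∂x - ∂P/∂y) dx ∧ dy.
  ∂Q/∂x = y
  ∂P/∂y = 0
  integrand = ∂Q/∂x - ∂P/∂y = y.
Integrating over R: integral_0^1 integral_0^1 (y) dx dy = 1/2.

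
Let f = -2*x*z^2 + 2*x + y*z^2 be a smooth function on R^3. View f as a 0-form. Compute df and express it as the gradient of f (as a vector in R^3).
df = (2 - 2*z^2) dx + (z^2) dy + (2*z*(-2*x + y)) dz; grad f = (2 - 2*z^2, z^2, 2*z*(-2*x + y))

For a 0-form f, d f = (∂f/∂x) dx + (∂f/∂y) dy + (∂f/∂z) dz. The components of the vector representation are exactly the entries of grad f in Cartesian coordinates:
  ∂f/∂x = 2 - 2*z^2
  ∂f/∂y = z^2
  ∂f/∂z = 2*z*(-2*x + y).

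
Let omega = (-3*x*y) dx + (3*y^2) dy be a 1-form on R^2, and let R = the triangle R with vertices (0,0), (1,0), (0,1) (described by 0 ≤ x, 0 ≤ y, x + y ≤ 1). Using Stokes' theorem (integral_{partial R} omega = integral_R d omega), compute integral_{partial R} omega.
integral_(partial R) omega = 1/2

Stokes: integral_partial_R omega = integral_R d omega with d omega = (∂Q/∂x - ∂P/∂y) dx ∧ dy.
  ∂Q/∂x = 0
  ∂P/∂y = -3*x
  integrand = ∂Q/∂x - ∂P/∂y = 3*x.
Integrating over R: integral_0^1 integral_0^{1-x} (3*x) dy dx = 1/2.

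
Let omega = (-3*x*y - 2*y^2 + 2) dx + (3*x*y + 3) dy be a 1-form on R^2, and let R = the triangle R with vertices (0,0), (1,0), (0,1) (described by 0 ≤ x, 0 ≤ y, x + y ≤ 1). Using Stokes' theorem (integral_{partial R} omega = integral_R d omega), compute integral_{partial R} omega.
integral_(partial R) omega = 5/3

Stokes: integral_partial_R omega = integral_R d omega with d omega = (∂Q/∂x - ∂P/∂y) dx ∧ dy.
  ∂Q/∂x = 3*y
  ∂P/∂y = -3*x - 4*y
  integrand = ∂Q/∂x - ∂P/∂y = 3*x + 7*y.
Integrating over R: integral_0^1 integral_0^{1-x} (3*x + 7*y) dy dx = 5/3.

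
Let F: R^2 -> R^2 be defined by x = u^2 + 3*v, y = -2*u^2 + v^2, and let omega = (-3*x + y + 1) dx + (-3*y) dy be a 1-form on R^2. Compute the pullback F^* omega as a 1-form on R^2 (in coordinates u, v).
F^* omega = (2*u*(-17*u^2 + 7*v^2 - 9*v + 1)) du + (12*u^2*v - 15*u^2 - 6*v^3 + 3*v^2 - 27*v + 3) dv

Using F^*(f dg) = (f ∘ F) d(g ∘ F), substitute each coordinate x_i by F_i(u, v) in f_i, and replace dx_i by d F_i = (∂F_i/∂u) du + (∂F_i/∂v) dv.
  For the x component: f_1(F) = -5*u^2 + v^2 - 9*v + 1; d F_1 = (2*u) du + (3) dv
  For the y component: f_2(F) = 6*u^2 - 3*v^2; d F_2 = (-4*u) du + (2*v) dv
Combining and collecting du, dv coefficients:
  coeff of du: 2*u*(-17*u^2 + 7*v^2 - 9*v + 1)
  coeff of dv: 12*u^2*v - 15*u^2 - 6*v^3 + 3*v^2 - 27*v + 3
F^* omega = (2*u*(-17*u^2 + 7*v^2 - 9*v + 1)) du + (12*u^2*v - 15*u^2 - 6*v^3 + 3*v^2 - 27*v + 3) dv.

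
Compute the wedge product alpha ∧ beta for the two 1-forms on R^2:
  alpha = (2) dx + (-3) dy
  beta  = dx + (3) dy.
alpha ∧ beta = (9) dx ∧ dy

Distribute the wedge, using dx_i ∧ dx_j = -dx_j ∧ dx_i and dx_i ∧ dx_i = 0. For each pair (i, j) with i < j, the coefficient of dx_i ∧ dx_j in alpha ∧ beta is (alpha_i * beta_j - alpha_j * beta_i). Collecting: alpha ∧ beta = (9) dx ∧ dy.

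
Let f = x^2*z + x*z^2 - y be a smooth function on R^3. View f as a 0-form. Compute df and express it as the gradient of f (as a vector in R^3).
df = (z*(2*x + z)) dx + (-1) dy + (x*(x + 2*z)) dz; grad f = (z*(2*x + z), -1, x*(x + 2*z))

For a 0-form f, d f = (∂f/∂x) dx + (∂f/∂y) dy + (∂f/∂z) dz. The components of the vector representation are exactly the entries of grad f in Cartesian coordinates:
  ∂f/∂x = z*(2*x + z)
  ∂f/∂y = -1
  ∂f/∂z = x*(x + 2*z).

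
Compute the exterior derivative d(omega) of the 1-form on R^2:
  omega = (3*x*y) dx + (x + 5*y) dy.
d(omega) = (1 - 3*x) dx ∧ dy

For a 1-form omega = sum_i f_i dx_i, the exterior derivative is
  d(omega) = sum_{i < j} (∂f_j/∂x_i - ∂f_i/∂x_j) dx_i ∧ dx_j.
  coefficient of dx ∧ dy: ∂f_2/∂x - ∂f_1/∂y = ∂(x + 5*y)/∂x - ∂(3*x*y)/∂y = 1 - 3*x
Assembling: d(omega) = (1 - 3*x) dx ∧ dy.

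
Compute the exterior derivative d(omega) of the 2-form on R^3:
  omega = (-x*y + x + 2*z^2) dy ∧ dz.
d(omega) = (1 - y) dx ∧ dy ∧ dz

For a 2-form omega = sum_{i<j} g_{ij} dx_i ∧ dx_j, the exterior derivative is
  d(omega) = sum_{i<j} d(g_{ij}) ∧ dx_i ∧ dx_j = sum_{i<j, k} (∂g_{ij}/∂x_k) dx_k ∧ dx_i ∧ dx_j.
Expand each term, using dx_k ∧ dx_i ∧ dx_j = sgn(permutation) dx_{(a)} ∧ dx_{(b)} ∧ dx_{(c)} with (a < b < c) sorted:
  d(-x*y + x + 2*z^2) includes (∂/∂x)(-x*y + x + 2*z^2) dx = (1 - y) dx, which multiplied by dy ∧ dz gives (1 - y) dx ∧ dy ∧ dz
Collecting like 3-forms: d(omega) = (1 - y) dx ∧ dy ∧ dz.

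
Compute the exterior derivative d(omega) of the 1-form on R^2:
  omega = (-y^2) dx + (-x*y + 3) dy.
d(omega) = (y) dx ∧ dy

For a 1-form omega = sum_i f_i dx_i, the exterior derivative is
  d(omega) = sum_{i < j} (∂f_j/∂x_i - ∂f_i/∂x_j) dx_i ∧ dx_j.
  coefficient of dx ∧ dy: ∂f_2/∂x - ∂f_1/∂y = ∂(-x*y + 3)/∂x - ∂(-y^2)/∂y = y
Assembling: d(omega) = (y) dx ∧ dy.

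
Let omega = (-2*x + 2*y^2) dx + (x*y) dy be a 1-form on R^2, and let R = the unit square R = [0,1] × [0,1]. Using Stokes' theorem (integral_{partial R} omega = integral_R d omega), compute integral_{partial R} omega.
integral_(partial R) omega = -3/2

Stokes: integral_partial_R omega = integral_R d omega with d omega = (∂Q/∂x - ∂P/∂y) dx ∧ dy.
  ∂Q/∂x = y
  ∂P/∂y = 4*y
  integrand = ∂Q/∂x - ∂P/∂y = -3*y.
Integrating over R: integral_0^1 integral_0^1 (-3*y) dx dy = -3/2.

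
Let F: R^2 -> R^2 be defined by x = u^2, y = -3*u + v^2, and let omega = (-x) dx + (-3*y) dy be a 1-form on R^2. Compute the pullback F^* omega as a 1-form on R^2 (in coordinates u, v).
F^* omega = (-2*u^3 - 27*u + 9*v^2) du + (6*v*(3*u - v^2)) dv

Using F^*(f dg) = (f ∘ F) d(g ∘ F), substitute each coordinate x_i by F_i(u, v) in f_i, and replace dx_i by d F_i = (∂F_i/∂u) du + (∂F_i/∂v) dv.
  For the x component: f_1(F) = -u^2; d F_1 = (2*u) du + (0) dv
  For the y component: f_2(F) = 9*u - 3*v^2; d F_2 = (-3) du + (2*v) dv
Combining and collecting du, dv coefficients:
  coeff of du: -2*u^3 - 27*u + 9*v^2
  coeff of dv: 6*v*(3*u - v^2)
F^* omega = (-2*u^3 - 27*u + 9*v^2) du + (6*v*(3*u - v^2)) dv.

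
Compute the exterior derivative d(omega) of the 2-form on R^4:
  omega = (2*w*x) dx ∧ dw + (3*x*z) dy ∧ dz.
d(omega) = (3*z) dx ∧ dy ∧ dz

For a 2-form omega = sum_{i<j} g_{ij} dx_i ∧ dx_j, the exterior derivative is
  d(omega) = sum_{i<j} d(g_{ij}) ∧ dx_i ∧ dx_j = sum_{i<j, k} (∂g_{ij}/∂x_k) dx_k ∧ dx_i ∧ dx_j.
Expand each term, using dx_k ∧ dx_i ∧ dx_j = sgn(permutation) dx_{(a)} ∧ dx_{(b)} ∧ dx_{(c)} with (a < b < c) sorted:
  d(3*x*z) includes (∂/∂x)(3*x*z) dx = (3*z) dx, which multiplied by dy ∧ dz gives (3*z) dx ∧ dy ∧ dz
Collecting like 3-forms: d(omega) = (3*z) dx ∧ dy ∧ dz.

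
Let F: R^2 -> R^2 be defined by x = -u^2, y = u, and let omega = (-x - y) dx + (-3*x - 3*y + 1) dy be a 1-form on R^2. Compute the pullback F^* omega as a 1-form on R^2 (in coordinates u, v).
F^* omega = (-2*u^3 + 5*u^2 - 3*u + 1) du

Using F^*(f dg) = (f ∘ F) d(g ∘ F), substitute each coordinate x_i by F_i(u, v) in f_i, and replace dx_i by d F_i = (∂F_i/∂u) du + (∂F_i/∂v) dv.
  For the x component: f_1(F) = u*(u - 1); d F_1 = (-2*u) du + (0) dv
  For the y component: f_2(F) = 3*u^2 - 3*u + 1; d F_2 = (1) du + (0) dv
Combining and collecting du, dv coefficients:
  coeff of du: -2*u^3 + 5*u^2 - 3*u + 1
  coeff of dv: 0
F^* omega = (-2*u^3 + 5*u^2 - 3*u + 1) du.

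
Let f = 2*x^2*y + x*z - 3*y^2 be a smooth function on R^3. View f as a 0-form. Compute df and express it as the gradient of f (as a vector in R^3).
df = (4*x*y + z) dx + (2*x^2 - 6*y) dy + (x) dz; grad f = (4*x*y + z, 2*x^2 - 6*y, x)

For a 0-form f, d f = (∂f/∂x) dx + (∂f/∂y) dy + (∂f/∂z) dz. The components of the vector representation are exactly the entries of grad f in Cartesian coordinates:
  ∂f/∂x = 4*x*y + z
  ∂f/∂y = 2*x^2 - 6*y
  ∂f/∂z = x.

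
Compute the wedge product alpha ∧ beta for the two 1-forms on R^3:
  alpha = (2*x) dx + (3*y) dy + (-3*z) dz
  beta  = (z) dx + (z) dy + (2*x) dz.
alpha ∧ beta = (z*(2*x - 3*y)) dx ∧ dy + (4*x^2 + 3*z^2) dx ∧ dz + (6*x*y + 3*z^2) dy ∧ dz

Distribute the wedge, using dx_i ∧ dx_j = -dx_j ∧ dx_i and dx_i ∧ dx_i = 0. For each pair (i, j) with i < j, the coefficient of dx_i ∧ dx_j in alpha ∧ beta is (alpha_i * beta_j - alpha_j * beta_i). Collecting: alpha ∧ beta = (z*(2*x - 3*y)) dx ∧ dy + (4*x^2 + 3*z^2) dx ∧ dz + (6*x*y + 3*z^2) dy ∧ dz.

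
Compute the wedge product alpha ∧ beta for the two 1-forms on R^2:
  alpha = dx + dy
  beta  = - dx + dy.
alpha ∧ beta = (2) dx ∧ dy

Distribute the wedge, using dx_i ∧ dx_j = -dx_j ∧ dx_i and dx_i ∧ dx_i = 0. For each pair (i, j) with i < j, the coefficient of dx_i ∧ dx_j in alpha ∧ beta is (alpha_i * beta_j - alpha_j * beta_i). Collecting: alpha ∧ beta = (2) dx ∧ dy.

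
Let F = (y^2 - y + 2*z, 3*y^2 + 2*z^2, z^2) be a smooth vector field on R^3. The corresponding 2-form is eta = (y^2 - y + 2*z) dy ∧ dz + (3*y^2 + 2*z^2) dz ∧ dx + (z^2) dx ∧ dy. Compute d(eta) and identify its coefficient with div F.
d(eta) = (6*y + 2*z) dx ∧ dy ∧ dz; div F = 6*y + 2*z

For a 2-form in R^3 of the form above, applying d gives a 3-form with coefficient ∂P/∂x + ∂Q/∂y + ∂R/∂z:
  ∂P/∂x = 0
  ∂Q/∂y = 6*y
  ∂R/∂z = 2*z
Sum = 6*y + 2*z, which is exactly div F.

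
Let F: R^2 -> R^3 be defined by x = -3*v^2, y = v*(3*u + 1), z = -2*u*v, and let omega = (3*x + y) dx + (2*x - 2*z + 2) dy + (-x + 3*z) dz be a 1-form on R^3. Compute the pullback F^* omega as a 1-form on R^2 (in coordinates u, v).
F^* omega = (6*v*(4*u*v - 4*v^2 + 1)) du + (24*u^2*v - 42*u*v^2 + 4*u*v + 6*u + 54*v^3 - 12*v^2 + 2) dv

Using F^*(f dg) = (f ∘ F) d(g ∘ F), substitute each coordinate x_i by F_i(u, v) in f_i, and replace dx_i by d F_i = (∂F_i/∂u) du + (∂F_i/∂v) dv.
  For the x component: f_1(F) = v*(3*u - 9*v + 1); d F_1 = (0) du + (-6*v) dv
  For the y component: f_2(F) = 4*u*v - 6*v^2 + 2; d F_2 = (3*v) du + (3*u + 1) dv
  For the z component: f_3(F) = 3*v*(-2*u + v); d F_3 = (-2*v) du + (-2*u) dv
Combining and collecting du, dv coefficients:
  coeff of du: 6*v*(4*u*v - 4*v^2 + 1)
  coeff of dv: 24*u^2*v - 42*u*v^2 + 4*u*v + 6*u + 54*v^3 - 12*v^2 + 2
F^* omega = (6*v*(4*u*v - 4*v^2 + 1)) du + (24*u^2*v - 42*u*v^2 + 4*u*v + 6*u + 54*v^3 - 12*v^2 + 2) dv.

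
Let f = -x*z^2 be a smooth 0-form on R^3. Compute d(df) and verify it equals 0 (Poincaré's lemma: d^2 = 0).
d(df) = 0

Step 1: df = sum_i (∂f/∂x_i) dx_i = (-z^2) dx + (0) dy + (-2*x*z) dz.
Step 2: Apply d again. Using the 1-form formula, the coefficient of dx ∧ dy in d(df) is ∂^2 f/∂x ∂y - ∂^2 f/∂y ∂x = (0) - (0) = 0 (equality of mixed partials for smooth f).
Similarly for dx ∧ dz and dy ∧ dz — all coefficients vanish. So d(df) = 0.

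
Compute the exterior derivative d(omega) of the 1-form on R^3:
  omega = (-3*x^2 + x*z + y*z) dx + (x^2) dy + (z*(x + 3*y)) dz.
d(omega) = (2*x - z) dx ∧ dy + (-x - y + z) dx ∧ dz + (3*z) dy ∧ dz

For a 1-form omega = sum_i f_i dx_i, the exterior derivative is
  d(omega) = sum_{i < j} (∂f_j/∂x_i - ∂f_i/∂x_j) dx_i ∧ dx_j.
  coefficient of dx ∧ dy: ∂f_2/∂x - ∂f_1/∂y = ∂(x^2)/∂x - ∂(-3*x^2 + x*z + y*z)/∂y = 2*x - z
  coefficient of dx ∧ dz: ∂f_3/∂x - ∂f_1/∂z = ∂(z*(x + 3*y))/∂x - ∂(-3*x^2 + x*z + y*z)/∂z = -x - y + z
  coefficient of dy ∧ dz: ∂f_3/∂y - ∂f_2/∂z = ∂(z*(x + 3*y))/∂y - ∂(x^2)/∂z = 3*z
Assembling: d(omega) = (2*x - z) dx ∧ dy + (-x - y + z) dx ∧ dz + (3*z) dy ∧ dz.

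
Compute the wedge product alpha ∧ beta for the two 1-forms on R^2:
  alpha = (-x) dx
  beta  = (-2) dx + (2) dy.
alpha ∧ beta = (-2*x) dx ∧ dy

Distribute the wedge, using dx_i ∧ dx_j = -dx_j ∧ dx_i and dx_i ∧ dx_i = 0. For each pair (i, j) with i < j, the coefficient of dx_i ∧ dx_j in alpha ∧ beta is (alpha_i * beta_j - alpha_j * beta_i). Collecting: alpha ∧ beta = (-2*x) dx ∧ dy.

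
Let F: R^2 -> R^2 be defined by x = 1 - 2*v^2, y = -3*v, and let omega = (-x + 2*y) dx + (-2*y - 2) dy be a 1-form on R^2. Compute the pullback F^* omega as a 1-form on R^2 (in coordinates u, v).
F^* omega = (-8*v^3 + 24*v^2 - 14*v + 6) dv

Using F^*(f dg) = (f ∘ F) d(g ∘ F), substitute each coordinate x_i by F_i(u, v) in f_i, and replace dx_i by d F_i = (∂F_i/∂u) du + (∂F_i/∂v) dv.
  For the x component: f_1(F) = 2*v^2 - 6*v - 1; d F_1 = (0) du + (-4*v) dv
  For the y component: f_2(F) = 6*v - 2; d F_2 = (0) du + (-3) dv
Combining and collecting du, dv coefficients:
  coeff of du: 0
  coeff of dv: -8*v^3 + 24*v^2 - 14*v + 6
F^* omega = (-8*v^3 + 24*v^2 - 14*v + 6) dv.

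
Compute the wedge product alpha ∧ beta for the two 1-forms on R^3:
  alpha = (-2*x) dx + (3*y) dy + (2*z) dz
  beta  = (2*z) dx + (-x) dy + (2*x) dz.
alpha ∧ beta = (2*x^2 - 6*y*z) dx ∧ dy + (-4*x^2 - 4*z^2) dx ∧ dz + (2*x*(3*y + z)) dy ∧ dz

Distribute the wedge, using dx_i ∧ dx_j = -dx_j ∧ dx_i and dx_i ∧ dx_i = 0. For each pair (i, j) with i < j, the coefficient of dx_i ∧ dx_j in alpha ∧ beta is (alpha_i * beta_j - alpha_j * beta_i). Collecting: alpha ∧ beta = (2*x^2 - 6*y*z) dx ∧ dy + (-4*x^2 - 4*z^2) dx ∧ dz + (2*x*(3*y + z)) dy ∧ dz.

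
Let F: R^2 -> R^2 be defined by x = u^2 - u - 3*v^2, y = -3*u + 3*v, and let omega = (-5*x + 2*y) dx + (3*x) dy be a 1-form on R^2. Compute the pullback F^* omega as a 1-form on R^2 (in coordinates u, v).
F^* omega = (-10*u^3 - 6*u^2 + 30*u*v^2 + 12*u*v + 10*u + 12*v^2 - 6*v) du + (30*u^2*v + 9*u^2 + 6*u*v - 9*u - 90*v^3 - 63*v^2) dv

Using F^*(f dg) = (f ∘ F) d(g ∘ F), substitute each coordinate x_i by F_i(u, v) in f_i, and replace dx_i by d F_i = (∂F_i/∂u) du + (∂F_i/∂v) dv.
  For the x component: f_1(F) = -5*u^2 - u + 15*v^2 + 6*v; d F_1 = (2*u - 1) du + (-6*v) dv
  For the y component: f_2(F) = 3*u^2 - 3*u - 9*v^2; d F_2 = (-3) du + (3) dv
Combining and collecting du, dv coefficients:
  coeff of du: -10*u^3 - 6*u^2 + 30*u*v^2 + 12*u*v + 10*u + 12*v^2 - 6*v
  coeff of dv: 30*u^2*v + 9*u^2 + 6*u*v - 9*u - 90*v^3 - 63*v^2
F^* omega = (-10*u^3 - 6*u^2 + 30*u*v^2 + 12*u*v + 10*u + 12*v^2 - 6*v) du + (30*u^2*v + 9*u^2 + 6*u*v - 9*u - 90*v^3 - 63*v^2) dv.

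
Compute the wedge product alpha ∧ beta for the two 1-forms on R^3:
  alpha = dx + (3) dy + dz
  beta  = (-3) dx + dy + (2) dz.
alpha ∧ beta = (10) dx ∧ dy + (5) dx ∧ dz + (5) dy ∧ dz

Distribute the wedge, using dx_i ∧ dx_j = -dx_j ∧ dx_i and dx_i ∧ dx_i = 0. For each pair (i, j) with i < j, the coefficient of dx_i ∧ dx_j in alpha ∧ beta is (alpha_i * beta_j - alpha_j * beta_i). Collecting: alpha ∧ beta = (10) dx ∧ dy + (5) dx ∧ dz + (5) dy ∧ dz.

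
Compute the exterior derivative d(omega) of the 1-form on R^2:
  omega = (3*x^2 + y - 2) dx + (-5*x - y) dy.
d(omega) = (-6) dx ∧ dy

For a 1-form omega = sum_i f_i dx_i, the exterior derivative is
  d(omega) = sum_{i < j} (∂f_j/∂x_i - ∂f_i/∂x_j) dx_i ∧ dx_j.
  coefficient of dx ∧ dy: ∂f_2/∂x - ∂f_1/∂y = ∂(-5*x - y)/∂x - ∂(3*x^2 + y - 2)/∂y = -6
Assembling: d(omega) = (-6) dx ∧ dy.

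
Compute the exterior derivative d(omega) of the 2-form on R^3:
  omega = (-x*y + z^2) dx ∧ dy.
d(omega) = (2*z) dx ∧ dy ∧ dz

For a 2-form omega = sum_{i<j} g_{ij} dx_i ∧ dx_j, the exterior derivative is
  d(omega) = sum_{i<j} d(g_{ij}) ∧ dx_i ∧ dx_j = sum_{i<j, k} (∂g_{ij}/∂x_k) dx_k ∧ dx_i ∧ dx_j.
Expand each term, using dx_k ∧ dx_i ∧ dx_j = sgn(permutation) dx_{(a)} ∧ dx_{(b)} ∧ dx_{(c)} with (a < b < c) sorted:
  d(-x*y + z^2) includes (∂/∂z)(-x*y + z^2) dz = (2*z) dz, which multiplied by dx ∧ dy gives (2*z) dx ∧ dy ∧ dz
Collecting like 3-forms: d(omega) = (2*z) dx ∧ dy ∧ dz.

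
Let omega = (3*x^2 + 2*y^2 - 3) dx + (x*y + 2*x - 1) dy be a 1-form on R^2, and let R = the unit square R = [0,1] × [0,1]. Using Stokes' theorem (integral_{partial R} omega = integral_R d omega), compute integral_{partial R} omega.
integral_(partial R) omega = 1/2

Stokes: integral_partial_R omega = integral_R d omega with d omega = (∂Q/∂x - ∂P/∂y) dx ∧ dy.
  ∂Q/∂x = y + 2
  ∂P/∂y = 4*y
  integrand = ∂Q/∂x - ∂P/∂y = 2 - 3*y.
Integrating over R: integral_0^1 integral_0^1 (2 - 3*y) dx dy = 1/2.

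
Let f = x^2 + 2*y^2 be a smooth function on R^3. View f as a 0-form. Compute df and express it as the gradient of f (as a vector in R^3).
df = (2*x) dx + (4*y) dy + (0) dz; grad f = (2*x, 4*y, 0)

For a 0-form f, d f = (∂f/∂x) dx + (∂f/∂y) dy + (∂f/∂z) dz. The components of the vector representation are exactly the entries of grad f in Cartesian coordinates:
  ∂f/∂x = 2*x
  ∂f/∂y = 4*y
  ∂f/∂z = 0.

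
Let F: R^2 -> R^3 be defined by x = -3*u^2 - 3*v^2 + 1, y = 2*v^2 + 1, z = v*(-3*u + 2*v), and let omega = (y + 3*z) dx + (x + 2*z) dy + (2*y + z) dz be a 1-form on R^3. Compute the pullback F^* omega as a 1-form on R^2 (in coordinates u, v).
F^* omega = (54*u^2*v - 39*u*v^2 - 6*u - 18*v^3 - 6*v) du + (-3*u^2*v - 6*u - 20*v^3 + 6*v) dv

Using F^*(f dg) = (f ∘ F) d(g ∘ F), substitute each coordinate x_i by F_i(u, v) in f_i, and replace dx_i by d F_i = (∂F_i/∂u) du + (∂F_i/∂v) dv.
  For the x component: f_1(F) = -9*u*v + 8*v^2 + 1; d F_1 = (-6*u) du + (-6*v) dv
  For the y component: f_2(F) = -3*u^2 - 6*u*v + v^2 + 1; d F_2 = (0) du + (4*v) dv
  For the z component: f_3(F) = -3*u*v + 6*v^2 + 2; d F_3 = (-3*v) du + (-3*u + 4*v) dv
Combining and collecting du, dv coefficients:
  coeff of du: 54*u^2*v - 39*u*v^2 - 6*u - 18*v^3 - 6*v
  coeff of dv: -3*u^2*v - 6*u - 20*v^3 + 6*v
F^* omega = (54*u^2*v - 39*u*v^2 - 6*u - 18*v^3 - 6*v) du + (-3*u^2*v - 6*u - 20*v^3 + 6*v) dv.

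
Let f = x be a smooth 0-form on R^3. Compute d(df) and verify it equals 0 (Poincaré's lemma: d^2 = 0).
d(df) = 0

Step 1: df = sum_i (∂f/∂x_i) dx_i = (1) dx + (0) dy + (0) dz.
Step 2: Apply d again. Using the 1-form formula, the coefficient of dx ∧ dy in d(df) is ∂^2 f/∂x ∂y - ∂^2 f/∂y ∂x = (0) - (0) = 0 (equality of mixed partials for smooth f).
Similarly for dx ∧ dz and dy ∧ dz — all coefficients vanish. So d(df) = 0.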